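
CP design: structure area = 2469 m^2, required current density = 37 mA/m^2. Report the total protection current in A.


I = area * current density, then convert mA → A (÷1000)
I = 2469 * 37 / 1000 = 91.35 A

91.35 A


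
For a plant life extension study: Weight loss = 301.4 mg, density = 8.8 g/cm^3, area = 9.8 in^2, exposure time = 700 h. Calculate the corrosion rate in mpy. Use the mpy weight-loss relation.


Apply the mpy weight-loss relation: CR = 534 * W / (D * A * T)
Numerator: 534 * 301.4 = 160947.6
Denominator: 8.8 * 9.8 * 700 = 60368.0
CR = 160947.6 / 60368.0 = 2.66611 mpy

2.66611 mpy


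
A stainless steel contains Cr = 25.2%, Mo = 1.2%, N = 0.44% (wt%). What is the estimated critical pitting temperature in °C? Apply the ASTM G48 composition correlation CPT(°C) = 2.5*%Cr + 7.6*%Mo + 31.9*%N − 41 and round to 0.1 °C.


Apply the ASTM G48 empirical CPT estimate: CPT(°C) = 2.5*%Cr + 7.6*%Mo + 31.9*%N − 41
2.5*25.2 = 63; 7.6*1.2 = 9.12; 31.9*0.44 = 14.036
CPT = 63 + 9.12 + 14.036 − 41 = 45.156 °C
Rounded to 0.1 °C: CPT ≈ 45.2 °C

45.2 °C


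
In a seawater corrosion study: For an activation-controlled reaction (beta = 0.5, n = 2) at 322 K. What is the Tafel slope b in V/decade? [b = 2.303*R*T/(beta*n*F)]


Apply the Tafel slope relation: b = 2.303*R*T/(beta*n*F)
Numerator: 2.303 * 8.314 * 322 = 6165.38
Denominator: 0.5 * 2 * 96485 = 96485.0
b = 6165.38 / 96485.0 = 0.0639 V/decade

0.0639 V/decade


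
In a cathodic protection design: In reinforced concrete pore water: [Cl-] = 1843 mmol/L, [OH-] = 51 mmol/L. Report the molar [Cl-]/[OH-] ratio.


Threshold parameter = [Cl-] / [OH-] (molar basis; both in mmol/L, so units cancel)
Ratio = 1843 / 51 = 36.14

36.14


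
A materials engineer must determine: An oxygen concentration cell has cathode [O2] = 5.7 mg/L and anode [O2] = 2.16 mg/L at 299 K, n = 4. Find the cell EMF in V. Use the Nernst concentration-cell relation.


Apply the Nernst concentration-cell relation: E = (RT/nF)*ln(C_cathode/C_anode)
RT/nF = 8.314*299/(4*96485) = 0.00644112 V
ln(5.7/2.16) = 0.97036
E = 0.00644112 * 0.97036 = 0.00625 V

0.00625 V


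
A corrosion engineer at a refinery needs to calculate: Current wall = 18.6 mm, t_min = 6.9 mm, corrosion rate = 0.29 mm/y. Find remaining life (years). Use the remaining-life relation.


Apply the remaining-life relation: RL = (t_current − t_min) / CR
RL = (18.6 − 6.9) / 0.29 = 11.7 / 0.29 = 40.3 years

40.3 years


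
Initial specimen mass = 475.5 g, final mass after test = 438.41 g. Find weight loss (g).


Weight loss = initial − final
WL = 475.5 − 438.41 = 37.09 g

37.09 g


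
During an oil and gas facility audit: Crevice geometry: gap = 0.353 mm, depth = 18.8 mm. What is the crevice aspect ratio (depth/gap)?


Aspect ratio = depth / gap
Ratio = 18.8 / 0.353 = 53.3

53.3


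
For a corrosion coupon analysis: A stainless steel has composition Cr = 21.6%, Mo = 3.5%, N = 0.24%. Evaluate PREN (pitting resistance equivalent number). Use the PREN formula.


Apply the PREN formula: PREN = Cr + 3.3*Mo + 16*N
PREN = 21.6 + 3.3*3.5 + 16*0.24
PREN = 21.6 + 11.55 + 3.84 = 36.99

36.99


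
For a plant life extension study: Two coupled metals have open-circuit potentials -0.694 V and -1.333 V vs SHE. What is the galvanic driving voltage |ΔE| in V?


Driving voltage is the absolute potential difference.
|ΔE| = |-0.694 − (-1.333)| = 0.639 V

0.639 V


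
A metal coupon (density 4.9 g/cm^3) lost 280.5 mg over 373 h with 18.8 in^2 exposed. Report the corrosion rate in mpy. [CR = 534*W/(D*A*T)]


Apply the mpy weight-loss relation: CR = 534 * W / (D * A * T)
Numerator: 534 * 280.5 = 149787.0
Denominator: 4.9 * 18.8 * 373 = 34360.76
CR = 149787.0 / 34360.76 = 4.35925 mpy

4.35925 mpy


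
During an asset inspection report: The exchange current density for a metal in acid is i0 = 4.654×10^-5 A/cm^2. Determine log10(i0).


i0 = 4.654×10^-5 A/cm^2
log10(i0) = -4.332

-4.332


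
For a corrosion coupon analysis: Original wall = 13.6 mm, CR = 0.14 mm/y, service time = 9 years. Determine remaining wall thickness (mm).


Remaining wall = original − CR × time
t = 13.6 − 0.14*9 = 13.6 − 1.26 = 12.34 mm

12.34 mm


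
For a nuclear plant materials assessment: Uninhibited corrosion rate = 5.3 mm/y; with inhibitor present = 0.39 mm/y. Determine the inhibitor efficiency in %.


Apply the inhibitor-efficiency definition: IE = (CR_blank − CR_inh)/CR_blank × 100
IE = (5.3 − 0.39) / 5.3 × 100
IE = 4.91 / 5.3 × 100 = 92.6 %

92.6 %


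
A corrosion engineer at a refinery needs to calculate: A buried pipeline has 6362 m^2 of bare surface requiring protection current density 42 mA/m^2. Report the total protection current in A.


I = area * current density, then convert mA → A (÷1000)
I = 6362 * 42 / 1000 = 267.2 A

267.2 A


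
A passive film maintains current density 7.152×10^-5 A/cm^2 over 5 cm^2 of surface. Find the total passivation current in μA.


I = i_pass * A, then convert A → μA (×10^6)
I = 7.152×10^-5 * 5 * 10^6 = 357.6 μA

357.6 μA


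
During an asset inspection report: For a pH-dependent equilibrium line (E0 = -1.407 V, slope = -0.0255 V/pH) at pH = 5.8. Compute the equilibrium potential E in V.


Apply the Pourbaix line equation: E = E0 + slope*pH
E = -1.407 + (-0.0255)*5.8 = -1.407 + (-0.1479) = -1.5549 V
Rounded to 4 decimal places: E = -1.5549 V

-1.5549 V


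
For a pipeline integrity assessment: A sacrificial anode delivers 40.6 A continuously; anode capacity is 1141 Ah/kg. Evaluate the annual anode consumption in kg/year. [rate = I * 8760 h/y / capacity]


Annual consumption = current * hours per year / capacity
Rate = 40.6 * 8760 / 1141 = 311.7 kg/year

311.7 kg/year


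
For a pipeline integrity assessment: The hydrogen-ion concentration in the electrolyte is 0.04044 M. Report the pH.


pH = −log10[H+]
pH = −log10(0.04044) = 1.39

1.39


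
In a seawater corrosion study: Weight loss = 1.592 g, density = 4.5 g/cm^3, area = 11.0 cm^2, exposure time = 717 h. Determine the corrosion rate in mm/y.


Apply the mm/y weight-loss relation: CR = 87600 * W / (D * A * T)
Numerator: 87600 * 1.592 = 139459.2
Denominator: 4.5 * 11.0 * 717 = 35491.5
CR = 139459.2 / 35491.5 = 3.9294 mm/y

3.9294 mm/y


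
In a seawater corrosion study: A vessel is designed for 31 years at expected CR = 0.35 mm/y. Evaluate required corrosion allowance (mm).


Corrosion allowance = CR × design life
CA = 0.35 * 31 = 10.85 mm

10.85 mm


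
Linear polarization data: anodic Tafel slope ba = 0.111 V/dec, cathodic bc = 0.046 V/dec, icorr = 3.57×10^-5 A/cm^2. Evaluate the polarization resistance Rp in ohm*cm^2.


Apply the Stern-Geary equation: Rp = ba*bc / (2.303*icorr*(ba+bc))
ba*bc = 0.111*0.046 = 0.005106
ba+bc = 0.157; 2.303*icorr*(ba+bc) = 2.303*3.57×10^-5*0.157 = 1.2908085×10^-5
Rp = 0.005106 / 1.2908085×10^-5 = 395.57 ohm*cm^2

395.57 ohm*cm^2


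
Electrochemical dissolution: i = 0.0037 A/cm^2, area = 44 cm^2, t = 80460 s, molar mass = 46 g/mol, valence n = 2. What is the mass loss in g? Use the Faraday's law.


Apply Faraday's law: m = i*A*t*M / (n*F)
Total charge passed Q = i*A*t = 0.0037*44*80460 = 13098.888 C
m = Q*M/(n*F) = 13098.888*46/(2*96485) = 3.1225 g

3.1225 g


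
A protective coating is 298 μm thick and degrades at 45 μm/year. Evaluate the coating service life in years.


Service life = thickness / degradation rate
Life = 298 / 45 = 6.6 years

6.6 years


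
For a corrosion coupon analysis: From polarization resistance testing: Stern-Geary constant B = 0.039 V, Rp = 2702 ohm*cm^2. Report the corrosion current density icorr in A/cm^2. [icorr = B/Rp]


Apply the Stern-Geary relation: icorr = B / Rp
icorr = 0.039 / 2702 = 1.443×10^-5 A/cm^2

1.443×10^-5 A/cm^2


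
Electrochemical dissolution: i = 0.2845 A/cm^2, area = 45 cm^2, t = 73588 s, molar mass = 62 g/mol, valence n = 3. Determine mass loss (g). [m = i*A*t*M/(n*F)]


Apply Faraday's law: m = i*A*t*M / (n*F)
Total charge passed Q = i*A*t = 0.2845*45*73588 = 942110.37 C
m = Q*M/(n*F) = 942110.37*62/(3*96485) = 201.7959 g

201.7959 g


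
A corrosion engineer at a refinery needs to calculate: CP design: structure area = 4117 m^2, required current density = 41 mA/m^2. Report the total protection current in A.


I = area * current density, then convert mA → A (÷1000)
I = 4117 * 41 / 1000 = 168.8 A

168.8 A


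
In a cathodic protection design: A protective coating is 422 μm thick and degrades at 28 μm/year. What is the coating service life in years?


Service life = thickness / degradation rate
Life = 422 / 28 = 15.1 years

15.1 years


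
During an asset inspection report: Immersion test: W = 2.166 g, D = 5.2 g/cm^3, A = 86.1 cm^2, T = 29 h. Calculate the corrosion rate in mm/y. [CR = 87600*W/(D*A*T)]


Apply the mm/y weight-loss relation: CR = 87600 * W / (D * A * T)
Numerator: 87600 * 2.166 = 189741.6
Denominator: 5.2 * 86.1 * 29 = 12983.88
CR = 189741.6 / 12983.88 = 14.61363 mm/y

14.61363 mm/y


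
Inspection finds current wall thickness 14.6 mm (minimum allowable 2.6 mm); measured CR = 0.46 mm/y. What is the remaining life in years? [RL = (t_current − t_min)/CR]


Apply the remaining-life relation: RL = (t_current − t_min) / CR
RL = (14.6 − 2.6) / 0.46 = 12.0 / 0.46 = 26.1 years

26.1 years


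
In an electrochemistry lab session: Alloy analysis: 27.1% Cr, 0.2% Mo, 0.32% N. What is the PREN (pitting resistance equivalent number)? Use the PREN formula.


Apply the PREN formula: PREN = Cr + 3.3*Mo + 16*N
PREN = 27.1 + 3.3*0.2 + 16*0.32
PREN = 27.1 + 0.66 + 5.12 = 32.88

32.88


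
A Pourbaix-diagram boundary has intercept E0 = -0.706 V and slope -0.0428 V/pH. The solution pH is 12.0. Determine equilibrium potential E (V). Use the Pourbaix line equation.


Apply the Pourbaix line equation: E = E0 + slope*pH
E = -0.706 + (-0.0428)*12.0 = -0.706 + (-0.5136) = -1.2196 V
Rounded to 3 decimal places: E = -1.220 V

-1.220 V


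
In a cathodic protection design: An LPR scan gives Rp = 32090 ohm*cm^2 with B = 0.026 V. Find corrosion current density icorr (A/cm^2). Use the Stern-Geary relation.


Apply the Stern-Geary relation: icorr = B / Rp
icorr = 0.026 / 32090 = 8.102×10^-7 A/cm^2

8.102×10^-7 A/cm^2


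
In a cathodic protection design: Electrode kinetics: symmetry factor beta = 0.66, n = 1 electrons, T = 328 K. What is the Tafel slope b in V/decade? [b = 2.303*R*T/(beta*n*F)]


Apply the Tafel slope relation: b = 2.303*R*T/(beta*n*F)
Numerator: 2.303 * 8.314 * 328 = 6280.26
Denominator: 0.66 * 1 * 96485 = 63680.1
b = 6280.26 / 63680.1 = 0.099 V/decade

0.099 V/decade


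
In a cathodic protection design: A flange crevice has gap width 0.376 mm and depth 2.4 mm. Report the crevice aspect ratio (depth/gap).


Aspect ratio = depth / gap
Ratio = 2.4 / 0.376 = 6.4

6.4


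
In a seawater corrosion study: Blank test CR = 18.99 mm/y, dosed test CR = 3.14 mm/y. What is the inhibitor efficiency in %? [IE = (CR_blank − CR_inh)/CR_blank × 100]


Apply the inhibitor-efficiency definition: IE = (CR_blank − CR_inh)/CR_blank × 100
IE = (18.99 − 3.14) / 18.99 × 100
IE = 15.85 / 18.99 × 100 = 83.5 %

83.5 %


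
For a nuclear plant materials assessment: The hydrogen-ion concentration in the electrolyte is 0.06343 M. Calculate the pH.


pH = −log10[H+]
pH = −log10(0.06343) = 1.2

1.2


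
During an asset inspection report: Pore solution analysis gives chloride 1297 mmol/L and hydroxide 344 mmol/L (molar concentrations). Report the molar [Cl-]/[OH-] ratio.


Threshold parameter = [Cl-] / [OH-] (molar basis; both in mmol/L, so units cancel)
Ratio = 1297 / 344 = 3.77

3.77


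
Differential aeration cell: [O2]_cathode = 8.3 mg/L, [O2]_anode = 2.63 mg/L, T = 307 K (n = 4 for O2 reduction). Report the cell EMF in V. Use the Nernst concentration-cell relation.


Apply the Nernst concentration-cell relation: E = (RT/nF)*ln(C_cathode/C_anode)
RT/nF = 8.314*307/(4*96485) = 0.00661346 V
ln(8.3/2.63) = 1.14927
E = 0.00661346 * 1.14927 = 0.0076 V

0.0076 V


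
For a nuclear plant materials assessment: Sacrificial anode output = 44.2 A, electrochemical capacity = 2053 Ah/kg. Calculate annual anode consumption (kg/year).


Annual consumption = current * hours per year / capacity
Rate = 44.2 * 8760 / 2053 = 188.6 kg/year

188.6 kg/year


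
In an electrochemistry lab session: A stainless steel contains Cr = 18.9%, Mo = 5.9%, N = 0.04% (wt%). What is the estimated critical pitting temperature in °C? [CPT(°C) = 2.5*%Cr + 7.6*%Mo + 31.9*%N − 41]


Apply the ASTM G48 empirical CPT estimate: CPT(°C) = 2.5*%Cr + 7.6*%Mo + 31.9*%N − 41
2.5*18.9 = 47.25; 7.6*5.9 = 44.84; 31.9*0.04 = 1.276
CPT = 47.25 + 44.84 + 1.276 − 41 = 52.366 °C
Rounded to 0.1 °C: CPT ≈ 52.4 °C

52.4 °C


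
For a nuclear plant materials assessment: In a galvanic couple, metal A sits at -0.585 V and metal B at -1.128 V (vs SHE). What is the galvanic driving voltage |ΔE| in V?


Driving voltage is the absolute potential difference.
|ΔE| = |-0.585 − (-1.128)| = 0.543 V

0.543 V


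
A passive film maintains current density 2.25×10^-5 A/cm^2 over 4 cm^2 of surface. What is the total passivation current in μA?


I = i_pass * A, then convert A → μA (×10^6)
I = 2.25×10^-5 * 4 * 10^6 = 90.0 μA

90.0 μA


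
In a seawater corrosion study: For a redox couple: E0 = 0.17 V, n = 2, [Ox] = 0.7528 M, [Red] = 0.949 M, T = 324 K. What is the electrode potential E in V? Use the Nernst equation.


Apply the Nernst equation: E = E0 + (RT/nF)*ln([Ox]/[Red])
Step 1: RT/nF = 8.314*324/(2*96485) = 0.01395935 V
Step 2: [Ox]/[Red] = 0.7528/0.949 = 0.793256
Step 3: ln(0.793256) = -0.231609
Step 4: correction = 0.01395935 * -0.231609 = -0.0032 V
E = 0.17 + -0.0032 = 0.1668 V

0.1668 V


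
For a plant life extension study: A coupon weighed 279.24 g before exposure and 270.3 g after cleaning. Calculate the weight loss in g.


Weight loss = initial − final
WL = 279.24 − 270.3 = 8.94 g

8.94 g


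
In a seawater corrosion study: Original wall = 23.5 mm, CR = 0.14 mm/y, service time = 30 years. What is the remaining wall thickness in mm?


Remaining wall = original − CR × time
t = 23.5 − 0.14*30 = 23.5 − 4.2 = 19.3 mm

19.3 mm


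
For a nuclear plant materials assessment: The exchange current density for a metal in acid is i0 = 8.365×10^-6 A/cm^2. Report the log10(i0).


i0 = 8.365×10^-6 A/cm^2
log10(i0) = -5.078

-5.078


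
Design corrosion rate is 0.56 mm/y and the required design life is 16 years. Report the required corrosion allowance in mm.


Corrosion allowance = CR × design life
CA = 0.56 * 16 = 8.96 mm

8.96 mm


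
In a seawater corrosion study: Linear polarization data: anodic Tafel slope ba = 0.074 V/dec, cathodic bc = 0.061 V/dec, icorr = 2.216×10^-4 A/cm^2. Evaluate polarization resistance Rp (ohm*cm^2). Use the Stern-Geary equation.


Apply the Stern-Geary equation: Rp = ba*bc / (2.303*icorr*(ba+bc))
ba*bc = 0.074*0.061 = 0.004514
ba+bc = 0.135; 2.303*icorr*(ba+bc) = 2.303*2.216×10^-4*0.135 = 6.8896548×10^-5
Rp = 0.004514 / 6.8896548×10^-5 = 65.5 ohm*cm^2

65.5 ohm*cm^2


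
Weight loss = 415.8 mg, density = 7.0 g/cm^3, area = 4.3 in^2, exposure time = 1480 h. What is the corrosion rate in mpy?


Apply the mpy weight-loss relation: CR = 534 * W / (D * A * T)
Numerator: 534 * 415.8 = 222037.2
Denominator: 7.0 * 4.3 * 1480 = 44548.0
CR = 222037.2 / 44548.0 = 4.984 mpy

4.984 mpy


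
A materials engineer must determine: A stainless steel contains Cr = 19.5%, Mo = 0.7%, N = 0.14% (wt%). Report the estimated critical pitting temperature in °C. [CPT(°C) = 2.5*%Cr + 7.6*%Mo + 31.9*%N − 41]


Apply the ASTM G48 empirical CPT estimate: CPT(°C) = 2.5*%Cr + 7.6*%Mo + 31.9*%N − 41
2.5*19.5 = 48.75; 7.6*0.7 = 5.32; 31.9*0.14 = 4.466
CPT = 48.75 + 5.32 + 4.466 − 41 = 17.536 °C
Rounded to 0.1 °C: CPT ≈ 17.5 °C

17.5 °C


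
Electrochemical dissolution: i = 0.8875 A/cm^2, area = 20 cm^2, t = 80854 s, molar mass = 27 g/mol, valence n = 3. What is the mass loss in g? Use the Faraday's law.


Apply Faraday's law: m = i*A*t*M / (n*F)
Total charge passed Q = i*A*t = 0.8875*20*80854 = 1435158.5 C
m = Q*M/(n*F) = 1435158.5*27/(3*96485) = 133.8698 g

133.8698 g


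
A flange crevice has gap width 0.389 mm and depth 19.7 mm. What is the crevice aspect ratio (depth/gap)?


Aspect ratio = depth / gap
Ratio = 19.7 / 0.389 = 50.6

50.6


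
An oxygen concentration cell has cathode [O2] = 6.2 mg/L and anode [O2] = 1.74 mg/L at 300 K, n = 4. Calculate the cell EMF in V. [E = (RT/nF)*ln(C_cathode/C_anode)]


Apply the Nernst concentration-cell relation: E = (RT/nF)*ln(C_cathode/C_anode)
RT/nF = 8.314*300/(4*96485) = 0.00646266 V
ln(6.2/1.74) = 1.27066
E = 0.00646266 * 1.27066 = 0.00821 V

0.00821 V


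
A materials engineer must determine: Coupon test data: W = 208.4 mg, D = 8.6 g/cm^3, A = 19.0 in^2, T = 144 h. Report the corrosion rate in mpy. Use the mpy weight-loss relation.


Apply the mpy weight-loss relation: CR = 534 * W / (D * A * T)
Numerator: 534 * 208.4 = 111285.6
Denominator: 8.6 * 19.0 * 144 = 23529.6
CR = 111285.6 / 23529.6 = 4.7296 mpy

4.7296 mpy


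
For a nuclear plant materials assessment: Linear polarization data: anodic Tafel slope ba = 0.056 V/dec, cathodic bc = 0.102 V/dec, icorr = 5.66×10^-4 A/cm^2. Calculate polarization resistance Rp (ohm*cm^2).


Apply the Stern-Geary equation: Rp = ba*bc / (2.303*icorr*(ba+bc))
ba*bc = 0.056*0.102 = 0.005712
ba+bc = 0.158; 2.303*icorr*(ba+bc) = 2.303*5.66×10^-4*0.158 = 2.0595268×10^-4
Rp = 0.005712 / 2.0595268×10^-4 = 27.7 ohm*cm^2

27.7 ohm*cm^2


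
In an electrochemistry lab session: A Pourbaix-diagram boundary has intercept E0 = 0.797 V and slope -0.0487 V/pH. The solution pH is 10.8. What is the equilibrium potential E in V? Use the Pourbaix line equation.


Apply the Pourbaix line equation: E = E0 + slope*pH
E = 0.797 + (-0.0487)*10.8 = 0.797 + (-0.52596) = 0.27104 V
Rounded to 4 decimal places: E = 0.2710 V

0.2710 V


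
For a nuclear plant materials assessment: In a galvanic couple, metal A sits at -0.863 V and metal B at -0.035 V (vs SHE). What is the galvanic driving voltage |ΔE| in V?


Driving voltage is the absolute potential difference.
|ΔE| = |-0.863 − (-0.035)| = 0.828 V

0.828 V


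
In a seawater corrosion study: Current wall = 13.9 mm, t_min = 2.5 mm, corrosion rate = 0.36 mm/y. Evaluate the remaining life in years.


Apply the remaining-life relation: RL = (t_current − t_min) / CR
RL = (13.9 − 2.5) / 0.36 = 11.4 / 0.36 = 31.7 years

31.7 years


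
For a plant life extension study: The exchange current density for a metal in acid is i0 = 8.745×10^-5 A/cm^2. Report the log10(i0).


i0 = 8.745×10^-5 A/cm^2
log10(i0) = -4.058

-4.058


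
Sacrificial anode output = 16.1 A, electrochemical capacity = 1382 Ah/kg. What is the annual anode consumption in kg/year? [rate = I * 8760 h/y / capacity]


Annual consumption = current * hours per year / capacity
Rate = 16.1 * 8760 / 1382 = 102.1 kg/year

102.1 kg/year


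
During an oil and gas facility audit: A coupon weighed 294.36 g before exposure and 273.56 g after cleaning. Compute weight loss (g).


Weight loss = initial − final
WL = 294.36 − 273.56 = 20.8 g

20.8 g


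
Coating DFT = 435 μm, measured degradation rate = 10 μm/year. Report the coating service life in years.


Service life = thickness / degradation rate
Life = 435 / 10 = 43.5 years

43.5 years


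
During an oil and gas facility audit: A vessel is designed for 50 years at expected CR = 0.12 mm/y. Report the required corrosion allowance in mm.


Corrosion allowance = CR × design life
CA = 0.12 * 50 = 6.0 mm

6.0 mm


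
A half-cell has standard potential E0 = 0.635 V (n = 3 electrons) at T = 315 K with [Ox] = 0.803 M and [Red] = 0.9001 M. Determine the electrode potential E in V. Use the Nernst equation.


Apply the Nernst equation: E = E0 + (RT/nF)*ln([Ox]/[Red])
Step 1: RT/nF = 8.314*315/(3*96485) = 0.00904773 V
Step 2: [Ox]/[Red] = 0.803/0.9001 = 0.892123
Step 3: ln(0.892123) = -0.114151
Step 4: correction = 0.00904773 * -0.114151 = -0.001 V
E = 0.635 + -0.001 = 0.634 V

0.634 V


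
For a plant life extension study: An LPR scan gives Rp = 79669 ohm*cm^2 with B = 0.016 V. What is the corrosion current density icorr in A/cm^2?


Apply the Stern-Geary relation: icorr = B / Rp
icorr = 0.016 / 79669 = 2.008×10^-7 A/cm^2

2.008×10^-7 A/cm^2


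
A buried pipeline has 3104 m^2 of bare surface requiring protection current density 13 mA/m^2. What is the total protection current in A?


I = area * current density, then convert mA → A (÷1000)
I = 3104 * 13 / 1000 = 40.35 A

40.35 A


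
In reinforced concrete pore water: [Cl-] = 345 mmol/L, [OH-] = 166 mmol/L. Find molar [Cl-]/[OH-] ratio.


Threshold parameter = [Cl-] / [OH-] (molar basis; both in mmol/L, so units cancel)
Ratio = 345 / 166 = 2.08

2.08


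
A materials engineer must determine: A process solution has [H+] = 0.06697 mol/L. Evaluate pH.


pH = −log10[H+]
pH = −log10(0.06697) = 1.17

1.17


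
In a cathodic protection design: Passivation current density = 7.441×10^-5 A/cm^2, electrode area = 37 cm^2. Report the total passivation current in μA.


I = i_pass * A, then convert A → μA (×10^6)
I = 7.441×10^-5 * 37 * 10^6 = 2753.17 μA

2753.17 μA


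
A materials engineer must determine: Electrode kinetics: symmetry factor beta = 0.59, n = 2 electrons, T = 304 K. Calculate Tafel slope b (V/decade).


Apply the Tafel slope relation: b = 2.303*R*T/(beta*n*F)
Numerator: 2.303 * 8.314 * 304 = 5820.73
Denominator: 0.59 * 2 * 96485 = 113852.3
b = 5820.73 / 113852.3 = 0.051 V/decade

0.051 V/decade


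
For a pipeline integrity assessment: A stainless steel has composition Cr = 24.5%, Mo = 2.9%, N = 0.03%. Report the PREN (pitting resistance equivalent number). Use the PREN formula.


Apply the PREN formula: PREN = Cr + 3.3*Mo + 16*N
PREN = 24.5 + 3.3*2.9 + 16*0.03
PREN = 24.5 + 9.57 + 0.48 = 34.55

34.55


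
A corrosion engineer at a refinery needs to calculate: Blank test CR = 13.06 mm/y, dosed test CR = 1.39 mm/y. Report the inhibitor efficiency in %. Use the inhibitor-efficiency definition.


Apply the inhibitor-efficiency definition: IE = (CR_blank − CR_inh)/CR_blank × 100
IE = (13.06 − 1.39) / 13.06 × 100
IE = 11.67 / 13.06 × 100 = 89.4 %

89.4 %


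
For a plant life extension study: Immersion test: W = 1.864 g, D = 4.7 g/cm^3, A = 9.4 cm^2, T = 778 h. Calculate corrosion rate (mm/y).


Apply the mm/y weight-loss relation: CR = 87600 * W / (D * A * T)
Numerator: 87600 * 1.864 = 163286.4
Denominator: 4.7 * 9.4 * 778 = 34372.04
CR = 163286.4 / 34372.04 = 4.750559 mm/y

4.750559 mm/y


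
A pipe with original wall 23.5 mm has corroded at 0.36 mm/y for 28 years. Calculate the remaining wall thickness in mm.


Remaining wall = original − CR × time
t = 23.5 − 0.36*28 = 23.5 − 10.08 = 13.42 mm

13.42 mm


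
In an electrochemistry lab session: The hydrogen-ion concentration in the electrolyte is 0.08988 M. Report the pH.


pH = −log10[H+]
pH = −log10(0.08988) = 1.05

1.05


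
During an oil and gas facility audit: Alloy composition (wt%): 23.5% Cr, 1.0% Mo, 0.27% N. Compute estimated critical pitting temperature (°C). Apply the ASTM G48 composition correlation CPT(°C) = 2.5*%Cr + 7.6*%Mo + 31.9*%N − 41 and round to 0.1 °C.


Apply the ASTM G48 empirical CPT estimate: CPT(°C) = 2.5*%Cr + 7.6*%Mo + 31.9*%N − 41
2.5*23.5 = 58.75; 7.6*1.0 = 7.6; 31.9*0.27 = 8.613
CPT = 58.75 + 7.6 + 8.613 − 41 = 33.963 °C
Rounded to 0.1 °C: CPT ≈ 34.0 °C

34.0 °C


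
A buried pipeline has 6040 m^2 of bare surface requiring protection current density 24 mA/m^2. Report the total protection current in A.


I = area * current density, then convert mA → A (÷1000)
I = 6040 * 24 / 1000 = 144.96 A

144.96 A


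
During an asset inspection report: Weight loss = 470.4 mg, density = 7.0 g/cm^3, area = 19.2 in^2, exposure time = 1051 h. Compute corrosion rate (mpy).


Apply the mpy weight-loss relation: CR = 534 * W / (D * A * T)
Numerator: 534 * 470.4 = 251193.6
Denominator: 7.0 * 19.2 * 1051 = 141254.4
CR = 251193.6 / 141254.4 = 1.77831 mpy

1.77831 mpy


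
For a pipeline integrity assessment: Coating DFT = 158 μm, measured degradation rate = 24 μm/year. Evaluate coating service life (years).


Service life = thickness / degradation rate
Life = 158 / 24 = 6.6 years

6.6 years


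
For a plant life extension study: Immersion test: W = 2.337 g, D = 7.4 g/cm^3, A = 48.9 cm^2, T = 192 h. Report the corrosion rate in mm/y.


Apply the mm/y weight-loss relation: CR = 87600 * W / (D * A * T)
Numerator: 87600 * 2.337 = 204721.2
Denominator: 7.4 * 48.9 * 192 = 69477.12
CR = 204721.2 / 69477.12 = 2.9466 mm/y

2.9466 mm/y


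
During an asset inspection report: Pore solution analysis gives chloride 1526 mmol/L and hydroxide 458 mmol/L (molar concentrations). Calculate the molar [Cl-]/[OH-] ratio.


Threshold parameter = [Cl-] / [OH-] (molar basis; both in mmol/L, so units cancel)
Ratio = 1526 / 458 = 3.33

3.33


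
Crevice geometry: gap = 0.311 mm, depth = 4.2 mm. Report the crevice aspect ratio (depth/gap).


Aspect ratio = depth / gap
Ratio = 4.2 / 0.311 = 13.5

13.5


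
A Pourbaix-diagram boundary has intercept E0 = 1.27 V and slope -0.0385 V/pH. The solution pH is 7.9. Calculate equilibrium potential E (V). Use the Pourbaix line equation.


Apply the Pourbaix line equation: E = E0 + slope*pH
E = 1.27 + (-0.0385)*7.9 = 1.27 + (-0.30415) = 0.96585 V
Rounded to 3 decimal places: E = 0.966 V

0.966 V


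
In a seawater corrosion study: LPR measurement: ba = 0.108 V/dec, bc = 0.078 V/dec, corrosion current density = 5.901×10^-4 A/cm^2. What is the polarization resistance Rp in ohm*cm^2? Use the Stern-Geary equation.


Apply the Stern-Geary equation: Rp = ba*bc / (2.303*icorr*(ba+bc))
ba*bc = 0.108*0.078 = 0.008424
ba+bc = 0.186; 2.303*icorr*(ba+bc) = 2.303*5.901×10^-4*0.186 = 2.5277406×10^-4
Rp = 0.008424 / 2.5277406×10^-4 = 33.3 ohm*cm^2

33.3 ohm*cm^2


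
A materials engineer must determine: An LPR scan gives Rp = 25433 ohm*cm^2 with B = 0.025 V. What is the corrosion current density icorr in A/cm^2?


Apply the Stern-Geary relation: icorr = B / Rp
icorr = 0.025 / 25433 = 9.83×10^-7 A/cm^2

9.83×10^-7 A/cm^2


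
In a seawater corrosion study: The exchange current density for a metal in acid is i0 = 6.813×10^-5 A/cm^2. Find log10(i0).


i0 = 6.813×10^-5 A/cm^2
log10(i0) = -4.167

-4.167


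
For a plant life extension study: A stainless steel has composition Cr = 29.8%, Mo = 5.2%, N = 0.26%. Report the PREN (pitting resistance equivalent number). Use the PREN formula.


Apply the PREN formula: PREN = Cr + 3.3*Mo + 16*N
PREN = 29.8 + 3.3*5.2 + 16*0.26
PREN = 29.8 + 17.16 + 4.16 = 51.12

51.12


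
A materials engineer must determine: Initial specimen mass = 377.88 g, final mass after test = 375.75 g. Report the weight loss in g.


Weight loss = initial − final
WL = 377.88 − 375.75 = 2.13 g

2.13 g


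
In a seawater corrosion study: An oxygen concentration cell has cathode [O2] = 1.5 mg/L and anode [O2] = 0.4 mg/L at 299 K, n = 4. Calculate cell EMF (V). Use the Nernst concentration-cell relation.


Apply the Nernst concentration-cell relation: E = (RT/nF)*ln(C_cathode/C_anode)
RT/nF = 8.314*299/(4*96485) = 0.00644112 V
ln(1.5/0.4) = 1.32176
E = 0.00644112 * 1.32176 = 0.00851 V

0.00851 V


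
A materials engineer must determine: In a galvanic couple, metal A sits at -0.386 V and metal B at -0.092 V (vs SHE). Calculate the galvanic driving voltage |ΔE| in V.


Driving voltage is the absolute potential difference.
|ΔE| = |-0.386 − (-0.092)| = 0.294 V

0.294 V


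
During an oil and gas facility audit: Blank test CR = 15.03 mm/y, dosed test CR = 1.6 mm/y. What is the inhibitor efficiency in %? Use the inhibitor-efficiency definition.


Apply the inhibitor-efficiency definition: IE = (CR_blank − CR_inh)/CR_blank × 100
IE = (15.03 − 1.6) / 15.03 × 100
IE = 13.43 / 15.03 × 100 = 89.4 %

89.4 %


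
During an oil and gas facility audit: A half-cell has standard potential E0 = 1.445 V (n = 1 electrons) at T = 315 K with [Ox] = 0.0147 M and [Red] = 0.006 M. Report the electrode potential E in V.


Apply the Nernst equation: E = E0 + (RT/nF)*ln([Ox]/[Red])
Step 1: RT/nF = 8.314*315/(1*96485) = 0.02714318 V
Step 2: [Ox]/[Red] = 0.0147/0.006 = 2.45
Step 3: ln(2.45) = 0.896088
Step 4: correction = 0.02714318 * 0.896088 = 0.0243 V
E = 1.445 + 0.0243 = 1.4693 V

1.4693 V


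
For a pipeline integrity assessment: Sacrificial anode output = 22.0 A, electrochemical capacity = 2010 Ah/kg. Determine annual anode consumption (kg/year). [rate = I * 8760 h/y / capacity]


Annual consumption = current * hours per year / capacity
Rate = 22.0 * 8760 / 2010 = 95.9 kg/year

95.9 kg/year


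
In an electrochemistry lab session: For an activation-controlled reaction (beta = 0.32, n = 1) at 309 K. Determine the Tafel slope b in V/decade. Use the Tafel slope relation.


Apply the Tafel slope relation: b = 2.303*R*T/(beta*n*F)
Numerator: 2.303 * 8.314 * 309 = 5916.47
Denominator: 0.32 * 1 * 96485 = 30875.2
b = 5916.47 / 30875.2 = 0.192 V/decade

0.192 V/decade


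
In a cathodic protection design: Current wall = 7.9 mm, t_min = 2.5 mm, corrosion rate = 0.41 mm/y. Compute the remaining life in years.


Apply the remaining-life relation: RL = (t_current − t_min) / CR
RL = (7.9 − 2.5) / 0.41 = 5.4 / 0.41 = 13.2 years

13.2 years


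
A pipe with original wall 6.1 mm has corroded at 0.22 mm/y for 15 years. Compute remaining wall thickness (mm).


Remaining wall = original − CR × time
t = 6.1 − 0.22*15 = 6.1 − 3.3 = 2.8 mm

2.8 mm


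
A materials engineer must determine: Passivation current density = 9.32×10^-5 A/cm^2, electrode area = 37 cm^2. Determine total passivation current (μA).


I = i_pass * A, then convert A → μA (×10^6)
I = 9.32×10^-5 * 37 * 10^6 = 3448.4 μA

3448.4 μA


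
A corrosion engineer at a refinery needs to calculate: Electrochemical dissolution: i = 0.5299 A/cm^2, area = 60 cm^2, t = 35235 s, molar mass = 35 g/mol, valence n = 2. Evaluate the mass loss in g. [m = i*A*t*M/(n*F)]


Apply Faraday's law: m = i*A*t*M / (n*F)
Total charge passed Q = i*A*t = 0.5299*60*35235 = 1120261.59 C
m = Q*M/(n*F) = 1120261.59*35/(2*96485) = 203.188 g

203.188 g


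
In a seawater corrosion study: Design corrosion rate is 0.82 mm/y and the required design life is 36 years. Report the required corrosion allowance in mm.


Corrosion allowance = CR × design life
CA = 0.82 * 36 = 29.52 mm

29.52 mm


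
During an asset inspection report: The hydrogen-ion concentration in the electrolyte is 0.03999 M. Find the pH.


pH = −log10[H+]
pH = −log10(0.03999) = 1.4

1.4


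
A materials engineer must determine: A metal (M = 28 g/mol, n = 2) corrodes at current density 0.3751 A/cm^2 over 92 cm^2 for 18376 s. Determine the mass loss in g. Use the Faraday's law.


Apply Faraday's law: m = i*A*t*M / (n*F)
Total charge passed Q = i*A*t = 0.3751*92*18376 = 634141.0592 C
m = Q*M/(n*F) = 634141.0592*28/(2*96485) = 92.01404 g

92.01404 g


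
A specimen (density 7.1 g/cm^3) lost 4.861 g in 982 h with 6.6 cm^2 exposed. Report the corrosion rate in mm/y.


Apply the mm/y weight-loss relation: CR = 87600 * W / (D * A * T)
Numerator: 87600 * 4.861 = 425823.6
Denominator: 7.1 * 6.6 * 982 = 46016.52
CR = 425823.6 / 46016.52 = 9.25371 mm/y

9.25371 mm/y


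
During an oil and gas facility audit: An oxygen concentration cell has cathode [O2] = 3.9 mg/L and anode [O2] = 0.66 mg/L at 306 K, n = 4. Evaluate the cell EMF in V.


Apply the Nernst concentration-cell relation: E = (RT/nF)*ln(C_cathode/C_anode)
RT/nF = 8.314*306/(4*96485) = 0.00659192 V
ln(3.9/0.66) = 1.77649
E = 0.00659192 * 1.77649 = 0.01171 V

0.01171 V


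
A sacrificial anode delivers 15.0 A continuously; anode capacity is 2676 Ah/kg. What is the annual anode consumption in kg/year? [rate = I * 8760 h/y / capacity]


Annual consumption = current * hours per year / capacity
Rate = 15.0 * 8760 / 2676 = 49.1 kg/year

49.1 kg/year


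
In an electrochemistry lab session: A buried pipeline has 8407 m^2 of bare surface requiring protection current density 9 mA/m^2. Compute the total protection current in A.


I = area * current density, then convert mA → A (÷1000)
I = 8407 * 9 / 1000 = 75.66 A

75.66 A


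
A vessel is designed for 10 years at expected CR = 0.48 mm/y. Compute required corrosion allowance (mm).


Corrosion allowance = CR × design life
CA = 0.48 * 10 = 4.8 mm

4.8 mm


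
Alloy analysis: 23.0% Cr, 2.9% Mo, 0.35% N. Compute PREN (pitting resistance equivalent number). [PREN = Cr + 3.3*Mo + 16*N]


Apply the PREN formula: PREN = Cr + 3.3*Mo + 16*N
PREN = 23.0 + 3.3*2.9 + 16*0.35
PREN = 23.0 + 9.57 + 5.6 = 38.17

38.17


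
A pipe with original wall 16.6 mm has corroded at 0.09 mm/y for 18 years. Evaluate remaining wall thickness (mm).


Remaining wall = original − CR × time
t = 16.6 − 0.09*18 = 16.6 − 1.62 = 14.98 mm

14.98 mm


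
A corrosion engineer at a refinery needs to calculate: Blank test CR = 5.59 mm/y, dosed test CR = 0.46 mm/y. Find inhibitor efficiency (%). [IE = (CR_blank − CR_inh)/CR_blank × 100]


Apply the inhibitor-efficiency definition: IE = (CR_blank − CR_inh)/CR_blank × 100
IE = (5.59 − 0.46) / 5.59 × 100
IE = 5.13 / 5.59 × 100 = 91.8 %

91.8 %


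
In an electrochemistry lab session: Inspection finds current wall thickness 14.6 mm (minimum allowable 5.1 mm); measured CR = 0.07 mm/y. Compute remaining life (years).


Apply the remaining-life relation: RL = (t_current − t_min) / CR
RL = (14.6 − 5.1) / 0.07 = 9.5 / 0.07 = 135.7 years

135.7 years


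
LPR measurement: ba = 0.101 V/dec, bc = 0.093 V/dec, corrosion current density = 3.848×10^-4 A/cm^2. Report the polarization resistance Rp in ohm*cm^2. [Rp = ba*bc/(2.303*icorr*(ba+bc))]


Apply the Stern-Geary equation: Rp = ba*bc / (2.303*icorr*(ba+bc))
ba*bc = 0.101*0.093 = 0.009393
ba+bc = 0.194; 2.303*icorr*(ba+bc) = 2.303*3.848×10^-4*0.194 = 1.7192171×10^-4
Rp = 0.009393 / 1.7192171×10^-4 = 54.6 ohm*cm^2

54.6 ohm*cm^2


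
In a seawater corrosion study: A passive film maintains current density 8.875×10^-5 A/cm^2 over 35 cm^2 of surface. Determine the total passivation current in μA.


I = i_pass * A, then convert A → μA (×10^6)
I = 8.875×10^-5 * 35 * 10^6 = 3106.25 μA

3106.25 μA


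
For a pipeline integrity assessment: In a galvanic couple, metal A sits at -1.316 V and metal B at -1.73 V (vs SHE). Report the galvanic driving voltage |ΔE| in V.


Driving voltage is the absolute potential difference.
|ΔE| = |-1.316 − (-1.73)| = 0.414 V

0.414 V


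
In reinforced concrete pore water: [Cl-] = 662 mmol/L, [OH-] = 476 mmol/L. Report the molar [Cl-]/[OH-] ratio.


Threshold parameter = [Cl-] / [OH-] (molar basis; both in mmol/L, so units cancel)
Ratio = 662 / 476 = 1.39

1.39


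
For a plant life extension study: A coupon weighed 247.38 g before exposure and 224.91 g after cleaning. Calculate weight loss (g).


Weight loss = initial − final
WL = 247.38 − 224.91 = 22.47 g

22.47 g


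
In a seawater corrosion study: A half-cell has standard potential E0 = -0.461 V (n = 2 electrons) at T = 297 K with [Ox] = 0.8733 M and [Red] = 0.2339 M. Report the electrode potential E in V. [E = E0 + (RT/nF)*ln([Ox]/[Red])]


Apply the Nernst equation: E = E0 + (RT/nF)*ln([Ox]/[Red])
Step 1: RT/nF = 8.314*297/(2*96485) = 0.01279607 V
Step 2: [Ox]/[Red] = 0.8733/0.2339 = 3.733647
Step 3: ln(3.733647) = 1.317386
Step 4: correction = 0.01279607 * 1.317386 = 0.017 V
E = -0.461 + 0.017 = -0.444 V

-0.444 V


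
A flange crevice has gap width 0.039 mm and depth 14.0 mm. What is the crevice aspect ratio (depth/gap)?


Aspect ratio = depth / gap
Ratio = 14.0 / 0.039 = 359.0

359.0


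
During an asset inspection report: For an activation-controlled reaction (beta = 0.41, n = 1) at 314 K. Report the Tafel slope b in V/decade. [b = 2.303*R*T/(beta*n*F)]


Apply the Tafel slope relation: b = 2.303*R*T/(beta*n*F)
Numerator: 2.303 * 8.314 * 314 = 6012.2
Denominator: 0.41 * 1 * 96485 = 39558.85
b = 6012.2 / 39558.85 = 0.152 V/decade

0.152 V/decade


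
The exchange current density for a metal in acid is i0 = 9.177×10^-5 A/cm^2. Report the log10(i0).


i0 = 9.177×10^-5 A/cm^2
log10(i0) = -4.037

-4.037


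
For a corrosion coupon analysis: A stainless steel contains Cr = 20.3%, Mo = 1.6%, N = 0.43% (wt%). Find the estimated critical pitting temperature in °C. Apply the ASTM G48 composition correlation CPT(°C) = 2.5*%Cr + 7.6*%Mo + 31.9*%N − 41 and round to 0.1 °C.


Apply the ASTM G48 empirical CPT estimate: CPT(°C) = 2.5*%Cr + 7.6*%Mo + 31.9*%N − 41
2.5*20.3 = 50.75; 7.6*1.6 = 12.16; 31.9*0.43 = 13.717
CPT = 50.75 + 12.16 + 13.717 − 41 = 35.627 °C
Rounded to 0.1 °C: CPT ≈ 35.6 °C

35.6 °C


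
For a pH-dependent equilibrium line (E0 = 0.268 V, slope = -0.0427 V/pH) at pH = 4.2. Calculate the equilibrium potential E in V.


Apply the Pourbaix line equation: E = E0 + slope*pH
E = 0.268 + (-0.0427)*4.2 = 0.268 + (-0.17934) = 0.08866 V
Rounded to 4 decimal places: E = 0.0887 V

0.0887 V


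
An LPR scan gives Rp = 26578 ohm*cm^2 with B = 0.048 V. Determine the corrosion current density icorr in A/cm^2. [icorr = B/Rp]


Apply the Stern-Geary relation: icorr = B / Rp
icorr = 0.048 / 26578 = 1.806×10^-6 A/cm^2

1.806×10^-6 A/cm^2


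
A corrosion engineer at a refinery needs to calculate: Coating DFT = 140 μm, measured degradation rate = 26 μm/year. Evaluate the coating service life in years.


Service life = thickness / degradation rate
Life = 140 / 26 = 5.4 years

5.4 years


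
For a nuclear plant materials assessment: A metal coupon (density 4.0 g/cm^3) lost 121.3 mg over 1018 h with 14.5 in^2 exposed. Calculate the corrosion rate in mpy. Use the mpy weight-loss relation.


Apply the mpy weight-loss relation: CR = 534 * W / (D * A * T)
Numerator: 534 * 121.3 = 64774.2
Denominator: 4.0 * 14.5 * 1018 = 59044.0
CR = 64774.2 / 59044.0 = 1.09705 mpy

1.09705 mpy


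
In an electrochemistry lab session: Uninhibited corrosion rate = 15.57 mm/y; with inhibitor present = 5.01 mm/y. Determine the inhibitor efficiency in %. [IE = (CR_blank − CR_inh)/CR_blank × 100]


Apply the inhibitor-efficiency definition: IE = (CR_blank − CR_inh)/CR_blank × 100
IE = (15.57 − 5.01) / 15.57 × 100
IE = 10.56 / 15.57 × 100 = 67.8 %

67.8 %


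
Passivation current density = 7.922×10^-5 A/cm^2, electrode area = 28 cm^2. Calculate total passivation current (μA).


I = i_pass * A, then convert A → μA (×10^6)
I = 7.922×10^-5 * 28 * 10^6 = 2218.16 μA

2218.16 μA


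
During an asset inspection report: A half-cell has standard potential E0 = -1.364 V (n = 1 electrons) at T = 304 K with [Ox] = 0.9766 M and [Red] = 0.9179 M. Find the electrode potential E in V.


Apply the Nernst equation: E = E0 + (RT/nF)*ln([Ox]/[Red])
Step 1: RT/nF = 8.314*304/(1*96485) = 0.02619533 V
Step 2: [Ox]/[Red] = 0.9766/0.9179 = 1.06395
Step 3: ln(1.06395) = 0.061988
Step 4: correction = 0.02619533 * 0.061988 = 0.0016 V
E = -1.364 + 0.0016 = -1.3624 V

-1.3624 V


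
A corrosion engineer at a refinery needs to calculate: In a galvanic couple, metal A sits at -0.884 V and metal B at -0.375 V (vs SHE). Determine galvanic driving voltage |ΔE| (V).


Driving voltage is the absolute potential difference.
|ΔE| = |-0.884 − (-0.375)| = 0.509 V

0.509 V


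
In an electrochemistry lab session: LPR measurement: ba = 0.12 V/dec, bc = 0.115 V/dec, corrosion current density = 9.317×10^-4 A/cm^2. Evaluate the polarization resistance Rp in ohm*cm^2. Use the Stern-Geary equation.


Apply the Stern-Geary equation: Rp = ba*bc / (2.303*icorr*(ba+bc))
ba*bc = 0.12*0.115 = 0.0138
ba+bc = 0.235; 2.303*icorr*(ba+bc) = 2.303*9.317×10^-4*0.235 = 5.042407×10^-4
Rp = 0.0138 / 5.042407×10^-4 = 27.37 ohm*cm^2

27.37 ohm*cm^2
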